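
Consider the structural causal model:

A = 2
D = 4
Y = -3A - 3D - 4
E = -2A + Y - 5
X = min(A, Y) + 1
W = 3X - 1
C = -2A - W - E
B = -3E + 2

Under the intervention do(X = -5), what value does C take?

Under do(X=-5), the mechanism X = min(A, Y) + 1 is discarded; X is fixed at -5.
Y = -3A - 3D - 4  [with A=2, D=4]  = -22
E = -2A + Y - 5  [with A=2, Y=-22]  = -31
W = 3X - 1  [with X=-5]  = -16
C = -2A - W - E  [with A=2, W=-16, E=-31]  = 43

43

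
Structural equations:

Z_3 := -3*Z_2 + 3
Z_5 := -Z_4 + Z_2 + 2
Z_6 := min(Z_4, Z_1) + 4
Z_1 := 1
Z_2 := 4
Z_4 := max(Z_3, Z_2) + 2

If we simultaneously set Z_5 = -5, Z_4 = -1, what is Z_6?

3

Setting Z_5 = -5, Z_4 = -1 by intervention discards those variables' equations.
Z_6 = min(Z_4, Z_1) + 4  [with Z_4=-1, Z_1=1]  = 3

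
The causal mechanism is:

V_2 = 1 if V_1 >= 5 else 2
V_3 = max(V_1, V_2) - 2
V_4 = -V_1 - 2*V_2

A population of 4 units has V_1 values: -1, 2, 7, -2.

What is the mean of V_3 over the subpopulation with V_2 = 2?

Observing V_2=2 restricts to units where V_2's equation naturally yields 2: V_1 ∈ {-1, 2, -2}. In that subpopulation V_3 = 0, 0, 0, mean 0.

0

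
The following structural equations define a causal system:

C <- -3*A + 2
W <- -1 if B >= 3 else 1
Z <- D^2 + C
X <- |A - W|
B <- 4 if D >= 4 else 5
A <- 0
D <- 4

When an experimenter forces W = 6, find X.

Intervening sets W = 6 and removes its equation (W <- -1 if B >= 3 else 1).
X = |A - W|  [with A=0, W=6]  = 6

6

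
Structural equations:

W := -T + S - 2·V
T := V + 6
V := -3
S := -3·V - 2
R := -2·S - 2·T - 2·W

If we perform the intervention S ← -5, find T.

3

Under do(S=-5), the mechanism S := -3·V - 2 is discarded; S is fixed at -5.
Since T is not a descendant of the intervened variable, it is unaffected.
T = V + 6  [with V=-3]  = 3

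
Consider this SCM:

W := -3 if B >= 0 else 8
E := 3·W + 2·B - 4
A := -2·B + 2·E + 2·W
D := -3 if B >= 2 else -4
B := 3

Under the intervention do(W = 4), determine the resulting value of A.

30

Under do(W=4), the mechanism W := -3 if B >= 0 else 8 is discarded; W is fixed at 4.
E = 3·W + 2·B - 4  [with W=4, B=3]  = 14
A = -2·B + 2·E + 2·W  [with B=3, E=14, W=4]  = 30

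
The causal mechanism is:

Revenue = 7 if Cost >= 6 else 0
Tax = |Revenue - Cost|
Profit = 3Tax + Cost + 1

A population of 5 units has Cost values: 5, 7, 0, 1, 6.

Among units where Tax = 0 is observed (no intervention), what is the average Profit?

4.5

E[Profit|Tax=0] averages over only the 2 units with Tax=0 (Cost = 7, 0): Profit = 8, 1, mean 4.5.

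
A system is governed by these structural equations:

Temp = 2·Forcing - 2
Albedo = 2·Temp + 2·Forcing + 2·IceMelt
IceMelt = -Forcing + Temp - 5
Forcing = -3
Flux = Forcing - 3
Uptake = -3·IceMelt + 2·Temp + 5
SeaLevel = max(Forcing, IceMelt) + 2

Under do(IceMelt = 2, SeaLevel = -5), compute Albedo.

-18

The joint intervention fixes IceMelt = 2, SeaLevel = -5, removing each variable's own equation.
Temp = 2·Forcing - 2  [with Forcing=-3]  = -8
Albedo = 2·Temp + 2·Forcing + 2·IceMelt  [with Temp=-8, Forcing=-3, IceMelt=2]  = -18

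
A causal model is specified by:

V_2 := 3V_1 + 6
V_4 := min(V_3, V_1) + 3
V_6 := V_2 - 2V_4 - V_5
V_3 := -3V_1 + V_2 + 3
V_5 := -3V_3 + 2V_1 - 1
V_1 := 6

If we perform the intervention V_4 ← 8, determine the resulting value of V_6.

24

Under do(V_4=8), the mechanism V_4 := min(V_3, V_1) + 3 is discarded; V_4 is fixed at 8.
V_2 = 3V_1 + 6  [with V_1=6]  = 24
V_3 = -3V_1 + V_2 + 3  [with V_1=6, V_2=24]  = 9
V_5 = -3V_3 + 2V_1 - 1  [with V_3=9, V_1=6]  = -16
V_6 = V_2 - 2V_4 - V_5  [with V_2=24, V_4=8, V_5=-16]  = 24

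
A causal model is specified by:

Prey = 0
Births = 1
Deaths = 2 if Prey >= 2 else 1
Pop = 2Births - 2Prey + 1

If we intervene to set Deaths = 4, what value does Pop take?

3

The intervention breaks the incoming arrows to Deaths: Deaths = 2 if Prey >= 2 else 1 no longer applies, and Deaths = 4.
Pop is not downstream of the intervention, so its value is determined by the original equations.
Pop = 2Births - 2Prey + 1  [with Births=1, Prey=0]  = 3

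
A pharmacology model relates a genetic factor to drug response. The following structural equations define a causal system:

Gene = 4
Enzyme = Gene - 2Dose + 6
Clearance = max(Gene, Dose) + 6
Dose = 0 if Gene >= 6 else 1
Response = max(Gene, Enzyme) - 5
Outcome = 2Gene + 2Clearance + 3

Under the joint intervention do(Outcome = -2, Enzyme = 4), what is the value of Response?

Under do(Outcome = -2, Enzyme = 4), each intervened variable's structural equation is replaced by its fixed value.
Response = max(Gene, Enzyme) - 5  [with Gene=4, Enzyme=4]  = -1

-1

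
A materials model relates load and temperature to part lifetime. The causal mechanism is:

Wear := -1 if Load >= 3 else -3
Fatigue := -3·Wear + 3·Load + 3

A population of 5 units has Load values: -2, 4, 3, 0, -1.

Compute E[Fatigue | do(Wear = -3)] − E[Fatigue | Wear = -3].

5.4

Under do(Wear=-3), Wear's equation is replaced by Wear=-3 for every unit. Per-unit Fatigue: 6, 24, 21, 12, 9. Mean = 14.4.
E[Fatigue|Wear=-3] averages over only the 3 units with Wear=-3 (Load = -2, 0, -1): Fatigue = 6, 12, 9, mean 9.
Difference = 14.4 − 9 = 5.4.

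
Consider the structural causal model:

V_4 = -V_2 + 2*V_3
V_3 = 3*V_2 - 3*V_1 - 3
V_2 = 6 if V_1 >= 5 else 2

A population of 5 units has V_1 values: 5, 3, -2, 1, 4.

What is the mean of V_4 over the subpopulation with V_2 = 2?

-5

Conditioning on V_2=2 selects the 4 unit(s) with V_1 ∈ {3, -2, 1, 4}. Their V_4 values: -14, 16, -2, -20. Mean = -5.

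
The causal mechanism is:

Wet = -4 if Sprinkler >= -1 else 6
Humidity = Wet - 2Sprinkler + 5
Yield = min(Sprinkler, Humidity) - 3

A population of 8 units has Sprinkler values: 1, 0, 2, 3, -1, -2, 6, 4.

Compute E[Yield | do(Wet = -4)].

Under do(Wet=-4), Wet's equation is replaced by Wet=-4 for every unit. Per-unit Yield: -4, -3, -6, -8, -4, -5, -14, -10. Mean = -6.75.

-6.75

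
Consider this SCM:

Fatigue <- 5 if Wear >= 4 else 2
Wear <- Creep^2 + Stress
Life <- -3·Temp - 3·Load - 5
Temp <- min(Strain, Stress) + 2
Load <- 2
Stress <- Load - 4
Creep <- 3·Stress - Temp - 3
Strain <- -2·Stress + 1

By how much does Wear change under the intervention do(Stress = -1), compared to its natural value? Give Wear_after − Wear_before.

Under do(Stress=-1), the mechanism Stress <- Load - 4 is discarded; Stress is fixed at -1.
Strain = -2·Stress + 1  [with Stress=-1]  = 3
Temp = min(Strain, Stress) + 2  [with Strain=3, Stress=-1]  = 1
Creep = 3·Stress - Temp - 3  [with Stress=-1, Temp=1]  = -7
Wear = Creep^2 + Stress  [with Creep=-7, Stress=-1]  = 48
Without intervention: Stress = Load - 4  [with Load=2]  = -2; Strain = -2·Stress + 1  [with Stress=-2]  = 5; Temp = min(Strain, Stress) + 2  [with Strain=5, Stress=-2]  = 0; Creep = 3·Stress - Temp - 3  [with Stress=-2, Temp=0]  = -9; Wear = Creep^2 + Stress  [with Creep=-9, Stress=-2]  = 79.
Change = 48 − 79 = -31.

-31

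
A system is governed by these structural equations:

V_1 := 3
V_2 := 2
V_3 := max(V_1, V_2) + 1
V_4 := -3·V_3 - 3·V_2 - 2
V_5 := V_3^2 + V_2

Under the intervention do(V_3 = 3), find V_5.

do(V_3=3) replaces the equation V_3 := max(V_1, V_2) + 1 with the constant V_3 = 3.
V_5 = V_3^2 + V_2  [with V_3=3, V_2=2]  = 11

11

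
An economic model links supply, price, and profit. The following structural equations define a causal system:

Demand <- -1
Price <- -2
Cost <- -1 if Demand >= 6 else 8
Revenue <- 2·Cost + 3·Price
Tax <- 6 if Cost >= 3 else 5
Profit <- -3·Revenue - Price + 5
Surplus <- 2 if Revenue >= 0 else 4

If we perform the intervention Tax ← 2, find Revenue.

10

The intervention breaks the incoming arrows to Tax: Tax <- 6 if Cost >= 3 else 5 no longer applies, and Tax = 2.
Since Revenue is not a descendant of the intervened variable, it is unaffected.
Cost = -1 if Demand >= 6 else 8  [with Demand=-1]  = 8
Revenue = 2·Cost + 3·Price  [with Cost=8, Price=-2]  = 10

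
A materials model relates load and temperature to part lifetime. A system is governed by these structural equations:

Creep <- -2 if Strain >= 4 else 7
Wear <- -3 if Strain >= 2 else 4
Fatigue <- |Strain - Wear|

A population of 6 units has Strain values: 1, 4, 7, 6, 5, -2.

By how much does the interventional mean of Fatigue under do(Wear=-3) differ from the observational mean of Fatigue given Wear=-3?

do(Wear=-3) breaks Wear's dependence on Strain. With Wear=-3 fixed, Fatigue across the units is 4, 7, 10, 9, 8, 1, mean 6.5.
E[Fatigue|Wear=-3] averages over only the 4 units with Wear=-3 (Strain = 4, 7, 6, 5): Fatigue = 7, 10, 9, 8, mean 8.5.
Difference = 6.5 − 8.5 = -2.

-2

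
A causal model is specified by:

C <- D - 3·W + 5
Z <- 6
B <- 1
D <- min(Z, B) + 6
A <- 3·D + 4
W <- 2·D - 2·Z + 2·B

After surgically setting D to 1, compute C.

30

The intervention breaks the incoming arrows to D: D <- min(Z, B) + 6 no longer applies, and D = 1.
W = 2·D - 2·Z + 2·B  [with D=1, Z=6, B=1]  = -8
C = D - 3·W + 5  [with D=1, W=-8]  = 30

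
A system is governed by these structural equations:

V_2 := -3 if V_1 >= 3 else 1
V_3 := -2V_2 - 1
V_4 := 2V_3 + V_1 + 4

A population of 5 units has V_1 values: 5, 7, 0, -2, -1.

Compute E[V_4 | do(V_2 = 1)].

-0.2

Every unit gets V_2=1 under the intervention. V_4 values become 3, 5, -2, -4, -3; E[V_4|do(V_2=1)] = -0.2.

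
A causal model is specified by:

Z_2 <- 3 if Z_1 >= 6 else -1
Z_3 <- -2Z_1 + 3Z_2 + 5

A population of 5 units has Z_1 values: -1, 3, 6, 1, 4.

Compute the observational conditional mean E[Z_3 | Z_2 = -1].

-1.5

Observing Z_2=-1 restricts to units where Z_2's equation naturally yields -1: Z_1 ∈ {-1, 3, 1, 4}. In that subpopulation Z_3 = 4, -4, 0, -6, mean -1.5.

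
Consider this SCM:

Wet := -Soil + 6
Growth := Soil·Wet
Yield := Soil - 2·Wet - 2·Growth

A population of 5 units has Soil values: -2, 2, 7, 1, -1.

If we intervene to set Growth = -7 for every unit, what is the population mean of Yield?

6.2

do(Growth=-7) breaks Growth's dependence on Soil. With Growth=-7 fixed, Yield across the units is -4, 8, 23, 5, -1, mean 6.2.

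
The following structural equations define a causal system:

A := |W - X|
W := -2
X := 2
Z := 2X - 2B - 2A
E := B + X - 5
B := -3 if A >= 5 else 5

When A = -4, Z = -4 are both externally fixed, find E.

2

The joint intervention fixes A = -4, Z = -4, removing each variable's own equation.
B = -3 if A >= 5 else 5  [with A=-4]  = 5
E = B + X - 5  [with B=5, X=2]  = 2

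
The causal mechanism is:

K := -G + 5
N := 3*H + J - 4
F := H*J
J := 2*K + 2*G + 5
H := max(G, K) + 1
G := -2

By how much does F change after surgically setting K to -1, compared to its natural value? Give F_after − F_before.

do(K=-1) replaces the equation K := -G + 5 with the constant K = -1.
J = 2*K + 2*G + 5  [with K=-1, G=-2]  = -1
H = max(G, K) + 1  [with G=-2, K=-1]  = 0
F = H*J  [with H=0, J=-1]  = 0
Without intervention: K = -G + 5  [with G=-2]  = 7; J = 2*K + 2*G + 5  [with K=7, G=-2]  = 15; H = max(G, K) + 1  [with G=-2, K=7]  = 8; F = H*J  [with H=8, J=15]  = 120.
Change = 0 − 120 = -120.

-120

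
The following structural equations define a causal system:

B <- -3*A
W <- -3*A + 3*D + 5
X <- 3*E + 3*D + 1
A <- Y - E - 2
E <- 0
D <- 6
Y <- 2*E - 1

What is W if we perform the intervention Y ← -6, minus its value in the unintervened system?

Under do(Y=-6), the mechanism Y <- 2*E - 1 is discarded; Y is fixed at -6.
A = Y - E - 2  [with Y=-6, E=0]  = -8
W = -3*A + 3*D + 5  [with A=-8, D=6]  = 47
Without intervention: Y = 2*E - 1  [with E=0]  = -1; A = Y - E - 2  [with Y=-1, E=0]  = -3; W = -3*A + 3*D + 5  [with A=-3, D=6]  = 32.
Change = 47 − 32 = 15.

15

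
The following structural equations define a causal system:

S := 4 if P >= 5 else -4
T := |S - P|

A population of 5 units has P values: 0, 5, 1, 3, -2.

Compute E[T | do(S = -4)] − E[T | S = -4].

0.9

The intervention sets S=-4 in all 5 units regardless of P. Recomputing T per unit gives 4, 9, 5, 7, 2; average 5.4.
Conditioning on S=-4 selects the 4 unit(s) with P ∈ {0, 1, 3, -2}. Their T values: 4, 5, 7, 2. Mean = 4.5.
Difference = 5.4 − 4.5 = 0.9.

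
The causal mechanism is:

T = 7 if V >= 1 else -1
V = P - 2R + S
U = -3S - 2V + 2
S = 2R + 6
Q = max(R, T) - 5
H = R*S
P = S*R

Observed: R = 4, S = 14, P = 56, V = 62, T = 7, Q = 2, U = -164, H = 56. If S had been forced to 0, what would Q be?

Under do(S=0), the mechanism S = 2R + 6 is discarded; S is fixed at 0.
P = S*R  [with S=0, R=4]  = 0
V = P - 2R + S  [with P=0, R=4, S=0]  = -8
T = 7 if V >= 1 else -1  [with V=-8]  = -1
Q = max(R, T) - 5  [with R=4, T=-1]  = -1

-1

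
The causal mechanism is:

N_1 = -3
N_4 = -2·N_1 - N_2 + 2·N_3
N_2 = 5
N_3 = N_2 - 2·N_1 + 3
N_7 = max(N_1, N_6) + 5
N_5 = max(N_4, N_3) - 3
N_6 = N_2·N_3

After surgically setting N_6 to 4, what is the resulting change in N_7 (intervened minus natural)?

-66

Intervening sets N_6 = 4 and removes its equation (N_6 = N_2·N_3).
N_7 = max(N_1, N_6) + 5  [with N_1=-3, N_6=4]  = 9
Without intervention: N_3 = N_2 - 2·N_1 + 3  [with N_2=5, N_1=-3]  = 14; N_6 = N_2·N_3  [with N_2=5, N_3=14]  = 70; N_7 = max(N_1, N_6) + 5  [with N_1=-3, N_6=70]  = 75.
Change = 9 − 75 = -66.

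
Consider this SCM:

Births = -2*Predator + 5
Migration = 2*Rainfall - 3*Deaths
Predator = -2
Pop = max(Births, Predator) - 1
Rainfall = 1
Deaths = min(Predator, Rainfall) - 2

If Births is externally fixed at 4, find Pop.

The intervention breaks the incoming arrows to Births: Births = -2*Predator + 5 no longer applies, and Births = 4.
Pop = max(Births, Predator) - 1  [with Births=4, Predator=-2]  = 3

3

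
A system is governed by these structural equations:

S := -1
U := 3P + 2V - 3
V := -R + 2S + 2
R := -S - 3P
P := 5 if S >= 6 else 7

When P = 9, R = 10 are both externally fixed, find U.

Under do(P = 9, R = 10), each intervened variable's structural equation is replaced by its fixed value.
V = -R + 2S + 2  [with R=10, S=-1]  = -10
U = 3P + 2V - 3  [with P=9, V=-10]  = 4

4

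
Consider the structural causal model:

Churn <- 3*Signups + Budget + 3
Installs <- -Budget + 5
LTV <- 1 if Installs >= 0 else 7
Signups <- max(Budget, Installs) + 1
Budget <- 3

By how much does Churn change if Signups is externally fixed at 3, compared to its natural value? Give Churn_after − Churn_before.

-3

The intervention breaks the incoming arrows to Signups: Signups <- max(Budget, Installs) + 1 no longer applies, and Signups = 3.
Churn = 3*Signups + Budget + 3  [with Signups=3, Budget=3]  = 15
Without intervention: Installs = -Budget + 5  [with Budget=3]  = 2; Signups = max(Budget, Installs) + 1  [with Budget=3, Installs=2]  = 4; Churn = 3*Signups + Budget + 3  [with Signups=4, Budget=3]  = 18.
Change = 15 − 18 = -3.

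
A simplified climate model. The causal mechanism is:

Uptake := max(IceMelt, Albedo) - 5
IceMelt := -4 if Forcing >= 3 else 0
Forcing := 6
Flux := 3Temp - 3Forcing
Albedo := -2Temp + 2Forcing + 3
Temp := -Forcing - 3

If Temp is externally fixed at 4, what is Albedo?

7

Under do(Temp=4), the mechanism Temp := -Forcing - 3 is discarded; Temp is fixed at 4.
Albedo = -2Temp + 2Forcing + 3  [with Temp=4, Forcing=6]  = 7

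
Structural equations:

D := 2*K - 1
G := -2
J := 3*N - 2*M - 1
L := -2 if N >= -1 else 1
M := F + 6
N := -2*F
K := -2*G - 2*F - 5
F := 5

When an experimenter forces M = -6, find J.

-19

Under do(M=-6), the mechanism M := F + 6 is discarded; M is fixed at -6.
N = -2*F  [with F=5]  = -10
J = 3*N - 2*M - 1  [with N=-10, M=-6]  = -19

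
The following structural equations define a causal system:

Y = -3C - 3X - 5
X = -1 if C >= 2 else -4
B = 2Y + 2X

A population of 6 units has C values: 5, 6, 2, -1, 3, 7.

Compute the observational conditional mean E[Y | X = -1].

E[Y|X=-1] averages over only the 5 units with X=-1 (C = 5, 6, 2, 3, 7): Y = -17, -20, -8, -11, -23, mean -15.8.

-15.8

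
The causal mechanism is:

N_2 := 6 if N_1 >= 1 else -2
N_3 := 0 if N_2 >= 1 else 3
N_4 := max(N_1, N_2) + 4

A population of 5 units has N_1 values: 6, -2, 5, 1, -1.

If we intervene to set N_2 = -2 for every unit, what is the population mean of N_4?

The intervention sets N_2=-2 in all 5 units regardless of N_1. Recomputing N_4 per unit gives 10, 2, 9, 5, 3; average 5.8.

5.8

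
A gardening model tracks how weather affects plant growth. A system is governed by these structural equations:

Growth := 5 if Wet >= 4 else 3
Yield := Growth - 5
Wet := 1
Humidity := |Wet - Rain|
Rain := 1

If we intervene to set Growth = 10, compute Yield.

do(Growth=10) replaces the equation Growth := 5 if Wet >= 4 else 3 with the constant Growth = 10.
Yield = Growth - 5  [with Growth=10]  = 5

5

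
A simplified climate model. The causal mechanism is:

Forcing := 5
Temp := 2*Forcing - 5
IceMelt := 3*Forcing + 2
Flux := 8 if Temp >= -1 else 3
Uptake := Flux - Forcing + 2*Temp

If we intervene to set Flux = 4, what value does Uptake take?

9

Intervening sets Flux = 4 and removes its equation (Flux := 8 if Temp >= -1 else 3).
Temp = 2*Forcing - 5  [with Forcing=5]  = 5
Uptake = Flux - Forcing + 2*Temp  [with Flux=4, Forcing=5, Temp=5]  = 9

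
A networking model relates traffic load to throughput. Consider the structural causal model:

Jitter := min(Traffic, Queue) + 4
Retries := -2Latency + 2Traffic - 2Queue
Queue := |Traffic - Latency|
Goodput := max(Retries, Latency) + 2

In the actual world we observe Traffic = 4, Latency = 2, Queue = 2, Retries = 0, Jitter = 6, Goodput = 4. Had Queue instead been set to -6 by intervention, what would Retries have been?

The intervention breaks the incoming arrows to Queue: Queue := |Traffic - Latency| no longer applies, and Queue = -6.
Retries = -2Latency + 2Traffic - 2Queue  [with Latency=2, Traffic=4, Queue=-6]  = 16

16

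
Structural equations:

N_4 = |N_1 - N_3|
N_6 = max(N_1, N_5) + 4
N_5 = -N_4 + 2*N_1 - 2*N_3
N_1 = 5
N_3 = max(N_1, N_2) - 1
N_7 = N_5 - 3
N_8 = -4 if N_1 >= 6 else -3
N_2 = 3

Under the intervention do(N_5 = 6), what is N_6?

The intervention breaks the incoming arrows to N_5: N_5 = -N_4 + 2*N_1 - 2*N_3 no longer applies, and N_5 = 6.
N_6 = max(N_1, N_5) + 4  [with N_1=5, N_5=6]  = 10

10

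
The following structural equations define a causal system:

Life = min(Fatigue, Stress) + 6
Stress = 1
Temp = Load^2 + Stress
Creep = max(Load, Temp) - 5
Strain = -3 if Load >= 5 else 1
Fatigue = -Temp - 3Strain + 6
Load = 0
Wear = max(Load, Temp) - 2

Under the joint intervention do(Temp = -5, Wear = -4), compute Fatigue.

Setting Temp = -5, Wear = -4 by intervention discards those variables' equations.
Strain = -3 if Load >= 5 else 1  [with Load=0]  = 1
Fatigue = -Temp - 3Strain + 6  [with Temp=-5, Strain=1]  = 8

8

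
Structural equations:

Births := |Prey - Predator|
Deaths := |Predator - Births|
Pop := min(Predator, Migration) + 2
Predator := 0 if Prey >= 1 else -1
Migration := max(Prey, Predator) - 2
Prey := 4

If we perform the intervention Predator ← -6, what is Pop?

-4

Under do(Predator=-6), the mechanism Predator := 0 if Prey >= 1 else -1 is discarded; Predator is fixed at -6.
Migration = max(Prey, Predator) - 2  [with Prey=4, Predator=-6]  = 2
Pop = min(Predator, Migration) + 2  [with Predator=-6, Migration=2]  = -4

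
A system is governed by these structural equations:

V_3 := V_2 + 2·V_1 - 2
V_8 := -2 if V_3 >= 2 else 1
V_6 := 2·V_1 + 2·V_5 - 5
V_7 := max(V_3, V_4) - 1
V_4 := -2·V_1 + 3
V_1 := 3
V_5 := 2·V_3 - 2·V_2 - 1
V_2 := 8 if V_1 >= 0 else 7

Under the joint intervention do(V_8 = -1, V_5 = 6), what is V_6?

13

Under do(V_8 = -1, V_5 = 6), each intervened variable's structural equation is replaced by its fixed value.
V_6 = 2·V_1 + 2·V_5 - 5  [with V_1=3, V_5=6]  = 13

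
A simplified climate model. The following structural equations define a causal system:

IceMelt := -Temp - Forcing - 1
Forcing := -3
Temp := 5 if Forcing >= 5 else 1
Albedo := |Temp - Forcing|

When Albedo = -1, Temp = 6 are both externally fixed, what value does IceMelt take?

-4

Setting Albedo = -1, Temp = 6 by intervention discards those variables' equations.
IceMelt = -Temp - Forcing - 1  [with Temp=6, Forcing=-3]  = -4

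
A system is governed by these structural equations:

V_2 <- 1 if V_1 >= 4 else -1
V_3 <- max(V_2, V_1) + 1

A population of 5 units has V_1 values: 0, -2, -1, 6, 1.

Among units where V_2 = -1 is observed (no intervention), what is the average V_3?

0.75

Observing V_2=-1 restricts to units where V_2's equation naturally yields -1: V_1 ∈ {0, -2, -1, 1}. In that subpopulation V_3 = 1, 0, 0, 2, mean 0.75.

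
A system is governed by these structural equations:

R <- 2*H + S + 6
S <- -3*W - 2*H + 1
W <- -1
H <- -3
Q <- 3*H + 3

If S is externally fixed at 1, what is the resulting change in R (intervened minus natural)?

-9

do(S=1) replaces the equation S <- -3*W - 2*H + 1 with the constant S = 1.
R = 2*H + S + 6  [with H=-3, S=1]  = 1
Without intervention: S = -3*W - 2*H + 1  [with W=-1, H=-3]  = 10; R = 2*H + S + 6  [with H=-3, S=10]  = 10.
Change = 1 − 10 = -9.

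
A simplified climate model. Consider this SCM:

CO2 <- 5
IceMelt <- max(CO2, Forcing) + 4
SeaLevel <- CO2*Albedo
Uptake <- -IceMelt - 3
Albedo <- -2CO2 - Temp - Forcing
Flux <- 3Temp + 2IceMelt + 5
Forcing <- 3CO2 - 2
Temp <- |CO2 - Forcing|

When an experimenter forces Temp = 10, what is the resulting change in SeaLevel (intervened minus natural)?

-10

The intervention breaks the incoming arrows to Temp: Temp <- |CO2 - Forcing| no longer applies, and Temp = 10.
Forcing = 3CO2 - 2  [with CO2=5]  = 13
Albedo = -2CO2 - Temp - Forcing  [with CO2=5, Temp=10, Forcing=13]  = -33
SeaLevel = CO2*Albedo  [with CO2=5, Albedo=-33]  = -165
Without intervention: Forcing = 3CO2 - 2  [with CO2=5]  = 13; Temp = |CO2 - Forcing|  [with CO2=5, Forcing=13]  = 8; Albedo = -2CO2 - Temp - Forcing  [with CO2=5, Temp=8, Forcing=13]  = -31; SeaLevel = CO2*Albedo  [with CO2=5, Albedo=-31]  = -155.
Change = -165 − (-155) = -10.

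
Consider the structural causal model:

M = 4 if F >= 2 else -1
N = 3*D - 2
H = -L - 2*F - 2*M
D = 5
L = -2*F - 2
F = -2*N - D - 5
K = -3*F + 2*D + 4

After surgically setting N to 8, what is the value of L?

do(N=8) replaces the equation N = 3*D - 2 with the constant N = 8.
F = -2*N - D - 5  [with N=8, D=5]  = -26
L = -2*F - 2  [with F=-26]  = 50

50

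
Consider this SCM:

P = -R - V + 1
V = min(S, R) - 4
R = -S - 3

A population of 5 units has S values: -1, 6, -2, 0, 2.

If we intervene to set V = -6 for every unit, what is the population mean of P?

Every unit gets V=-6 under the intervention. P values become 9, 16, 8, 10, 12; E[P|do(V=-6)] = 11.

11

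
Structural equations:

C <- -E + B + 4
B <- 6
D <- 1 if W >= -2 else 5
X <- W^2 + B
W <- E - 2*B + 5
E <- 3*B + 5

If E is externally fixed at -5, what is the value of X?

Under do(E=-5), the mechanism E <- 3*B + 5 is discarded; E is fixed at -5.
W = E - 2*B + 5  [with E=-5, B=6]  = -12
X = W^2 + B  [with W=-12, B=6]  = 150

150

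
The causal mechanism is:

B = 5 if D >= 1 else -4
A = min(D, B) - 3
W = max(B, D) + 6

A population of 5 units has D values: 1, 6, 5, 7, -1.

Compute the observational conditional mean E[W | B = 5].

11.75

E[W|B=5] averages over only the 4 units with B=5 (D = 1, 6, 5, 7): W = 11, 12, 11, 13, mean 11.75.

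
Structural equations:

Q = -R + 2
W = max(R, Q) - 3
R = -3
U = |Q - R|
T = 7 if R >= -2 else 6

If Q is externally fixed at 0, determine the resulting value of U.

3

Under do(Q=0), the mechanism Q = -R + 2 is discarded; Q is fixed at 0.
U = |Q - R|  [with Q=0, R=-3]  = 3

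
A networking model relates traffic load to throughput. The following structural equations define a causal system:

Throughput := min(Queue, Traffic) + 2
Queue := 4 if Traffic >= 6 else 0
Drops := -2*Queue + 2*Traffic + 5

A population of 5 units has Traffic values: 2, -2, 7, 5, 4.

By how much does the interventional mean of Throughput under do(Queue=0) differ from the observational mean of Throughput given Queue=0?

0.1

do(Queue=0) breaks Queue's dependence on Traffic. With Queue=0 fixed, Throughput across the units is 2, 0, 2, 2, 2, mean 1.6.
Conditioning on Queue=0 selects the 4 unit(s) with Traffic ∈ {2, -2, 5, 4}. Their Throughput values: 2, 0, 2, 2. Mean = 1.5.
Difference = 1.6 − 1.5 = 0.1.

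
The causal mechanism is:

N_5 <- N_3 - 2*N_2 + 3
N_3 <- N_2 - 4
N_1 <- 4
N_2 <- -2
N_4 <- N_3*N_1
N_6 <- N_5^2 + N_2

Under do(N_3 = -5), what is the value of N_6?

The intervention breaks the incoming arrows to N_3: N_3 <- N_2 - 4 no longer applies, and N_3 = -5.
N_5 = N_3 - 2*N_2 + 3  [with N_3=-5, N_2=-2]  = 2
N_6 = N_5^2 + N_2  [with N_5=2, N_2=-2]  = 2

2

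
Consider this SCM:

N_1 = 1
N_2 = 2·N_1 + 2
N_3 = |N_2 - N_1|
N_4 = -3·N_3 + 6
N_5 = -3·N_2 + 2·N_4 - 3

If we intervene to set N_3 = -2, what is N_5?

9

do(N_3=-2) replaces the equation N_3 = |N_2 - N_1| with the constant N_3 = -2.
N_2 = 2·N_1 + 2  [with N_1=1]  = 4
N_4 = -3·N_3 + 6  [with N_3=-2]  = 12
N_5 = -3·N_2 + 2·N_4 - 3  [with N_2=4, N_4=12]  = 9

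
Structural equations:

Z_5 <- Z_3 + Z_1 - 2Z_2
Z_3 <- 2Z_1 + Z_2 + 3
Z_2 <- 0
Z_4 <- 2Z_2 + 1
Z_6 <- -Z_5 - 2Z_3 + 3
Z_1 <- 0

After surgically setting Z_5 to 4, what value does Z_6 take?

-7

The intervention breaks the incoming arrows to Z_5: Z_5 <- Z_3 + Z_1 - 2Z_2 no longer applies, and Z_5 = 4.
Z_3 = 2Z_1 + Z_2 + 3  [with Z_1=0, Z_2=0]  = 3
Z_6 = -Z_5 - 2Z_3 + 3  [with Z_5=4, Z_3=3]  = -7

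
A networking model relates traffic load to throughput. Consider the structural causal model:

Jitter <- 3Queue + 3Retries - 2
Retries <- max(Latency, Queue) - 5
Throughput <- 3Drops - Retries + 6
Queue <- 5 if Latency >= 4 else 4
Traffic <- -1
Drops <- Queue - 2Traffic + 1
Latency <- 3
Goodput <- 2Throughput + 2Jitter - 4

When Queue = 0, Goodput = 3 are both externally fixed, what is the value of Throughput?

17

Under do(Queue = 0, Goodput = 3), each intervened variable's structural equation is replaced by its fixed value.
Drops = Queue - 2Traffic + 1  [with Queue=0, Traffic=-1]  = 3
Retries = max(Latency, Queue) - 5  [with Latency=3, Queue=0]  = -2
Throughput = 3Drops - Retries + 6  [with Drops=3, Retries=-2]  = 17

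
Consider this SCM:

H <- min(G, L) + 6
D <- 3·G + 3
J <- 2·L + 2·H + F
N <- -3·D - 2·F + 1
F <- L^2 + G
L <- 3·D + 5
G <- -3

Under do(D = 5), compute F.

397

Under do(D=5), the mechanism D <- 3·G + 3 is discarded; D is fixed at 5.
L = 3·D + 5  [with D=5]  = 20
F = L^2 + G  [with L=20, G=-3]  = 397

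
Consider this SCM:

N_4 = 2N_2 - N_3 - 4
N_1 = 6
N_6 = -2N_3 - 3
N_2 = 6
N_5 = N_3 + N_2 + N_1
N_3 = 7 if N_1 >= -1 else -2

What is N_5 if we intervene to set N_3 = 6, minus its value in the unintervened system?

-1

do(N_3=6) replaces the equation N_3 = 7 if N_1 >= -1 else -2 with the constant N_3 = 6.
N_5 = N_3 + N_2 + N_1  [with N_3=6, N_2=6, N_1=6]  = 18
Without intervention: N_3 = 7 if N_1 >= -1 else -2  [with N_1=6]  = 7; N_5 = N_3 + N_2 + N_1  [with N_3=7, N_2=6, N_1=6]  = 19.
Change = 18 − 19 = -1.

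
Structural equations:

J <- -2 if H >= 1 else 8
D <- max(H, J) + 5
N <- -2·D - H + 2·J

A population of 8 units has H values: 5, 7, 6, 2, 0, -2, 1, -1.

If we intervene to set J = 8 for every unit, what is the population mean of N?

The intervention sets J=8 in all 8 units regardless of H. Recomputing N per unit gives -15, -17, -16, -12, -10, -8, -11, -9; average -12.25.

-12.25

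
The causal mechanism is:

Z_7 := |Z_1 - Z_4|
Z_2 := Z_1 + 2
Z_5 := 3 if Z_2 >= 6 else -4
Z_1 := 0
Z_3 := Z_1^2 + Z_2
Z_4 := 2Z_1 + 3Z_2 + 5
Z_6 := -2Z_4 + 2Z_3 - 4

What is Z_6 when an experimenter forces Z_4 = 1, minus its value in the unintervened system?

Under do(Z_4=1), the mechanism Z_4 := 2Z_1 + 3Z_2 + 5 is discarded; Z_4 is fixed at 1.
Z_2 = Z_1 + 2  [with Z_1=0]  = 2
Z_3 = Z_1^2 + Z_2  [with Z_1=0, Z_2=2]  = 2
Z_6 = -2Z_4 + 2Z_3 - 4  [with Z_4=1, Z_3=2]  = -2
Without intervention: Z_2 = Z_1 + 2  [with Z_1=0]  = 2; Z_3 = Z_1^2 + Z_2  [with Z_1=0, Z_2=2]  = 2; Z_4 = 2Z_1 + 3Z_2 + 5  [with Z_1=0, Z_2=2]  = 11; Z_6 = -2Z_4 + 2Z_3 - 4  [with Z_4=11, Z_3=2]  = -22.
Change = -2 − (-22) = 20.

20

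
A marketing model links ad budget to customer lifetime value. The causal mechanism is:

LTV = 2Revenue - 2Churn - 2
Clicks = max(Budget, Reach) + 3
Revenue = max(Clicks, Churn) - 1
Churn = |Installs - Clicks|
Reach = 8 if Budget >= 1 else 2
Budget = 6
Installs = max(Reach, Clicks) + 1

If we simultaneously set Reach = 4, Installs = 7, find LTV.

Setting Reach = 4, Installs = 7 by intervention discards those variables' equations.
Clicks = max(Budget, Reach) + 3  [with Budget=6, Reach=4]  = 9
Churn = |Installs - Clicks|  [with Installs=7, Clicks=9]  = 2
Revenue = max(Clicks, Churn) - 1  [with Clicks=9, Churn=2]  = 8
LTV = 2Revenue - 2Churn - 2  [with Revenue=8, Churn=2]  = 10

10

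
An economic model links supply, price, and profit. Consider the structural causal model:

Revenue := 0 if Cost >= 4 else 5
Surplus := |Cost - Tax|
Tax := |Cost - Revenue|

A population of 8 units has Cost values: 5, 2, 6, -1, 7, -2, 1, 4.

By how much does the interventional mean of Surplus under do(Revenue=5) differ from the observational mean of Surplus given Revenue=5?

-0.25

do(Revenue=5) breaks Revenue's dependence on Cost. With Revenue=5 fixed, Surplus across the units is 5, 1, 5, 7, 5, 9, 3, 3, mean 4.75.
E[Surplus|Revenue=5] averages over only the 4 units with Revenue=5 (Cost = 2, -1, -2, 1): Surplus = 1, 7, 9, 3, mean 5.
Difference = 4.75 − 5 = -0.25.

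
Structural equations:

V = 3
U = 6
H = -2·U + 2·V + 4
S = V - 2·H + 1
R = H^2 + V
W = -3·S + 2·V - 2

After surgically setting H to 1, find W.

The intervention breaks the incoming arrows to H: H = -2·U + 2·V + 4 no longer applies, and H = 1.
S = V - 2·H + 1  [with V=3, H=1]  = 2
W = -3·S + 2·V - 2  [with S=2, V=3]  = -2

-2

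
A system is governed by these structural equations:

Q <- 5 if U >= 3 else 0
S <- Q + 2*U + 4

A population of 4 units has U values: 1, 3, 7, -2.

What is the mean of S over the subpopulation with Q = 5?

19

E[S|Q=5] averages over only the 2 units with Q=5 (U = 3, 7): S = 15, 23, mean 19.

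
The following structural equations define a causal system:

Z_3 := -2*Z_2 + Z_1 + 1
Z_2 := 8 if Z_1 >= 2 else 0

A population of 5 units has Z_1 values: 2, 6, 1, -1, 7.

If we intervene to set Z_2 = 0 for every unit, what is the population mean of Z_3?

The intervention sets Z_2=0 in all 5 units regardless of Z_1. Recomputing Z_3 per unit gives 3, 7, 2, 0, 8; average 4.

4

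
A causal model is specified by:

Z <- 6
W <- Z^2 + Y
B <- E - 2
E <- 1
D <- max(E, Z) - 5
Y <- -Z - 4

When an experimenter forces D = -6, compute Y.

-10

The intervention breaks the incoming arrows to D: D <- max(E, Z) - 5 no longer applies, and D = -6.
Since Y is not a descendant of the intervened variable, it is unaffected.
Y = -Z - 4  [with Z=6]  = -10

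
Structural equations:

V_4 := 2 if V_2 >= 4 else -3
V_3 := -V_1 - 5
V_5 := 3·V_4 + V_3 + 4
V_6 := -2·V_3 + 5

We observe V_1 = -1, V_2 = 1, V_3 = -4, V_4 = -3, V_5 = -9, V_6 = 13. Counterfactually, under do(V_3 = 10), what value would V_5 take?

5

do(V_3=10) replaces the equation V_3 := -V_1 - 5 with the constant V_3 = 10.
V_4 = 2 if V_2 >= 4 else -3  [with V_2=1]  = -3
V_5 = 3·V_4 + V_3 + 4  [with V_4=-3, V_3=10]  = 5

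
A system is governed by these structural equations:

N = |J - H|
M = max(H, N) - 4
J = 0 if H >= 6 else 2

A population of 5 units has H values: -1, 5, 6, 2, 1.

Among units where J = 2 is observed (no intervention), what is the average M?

-1.25

Observing J=2 restricts to units where J's equation naturally yields 2: H ∈ {-1, 5, 2, 1}. In that subpopulation M = -1, 1, -2, -3, mean -1.25.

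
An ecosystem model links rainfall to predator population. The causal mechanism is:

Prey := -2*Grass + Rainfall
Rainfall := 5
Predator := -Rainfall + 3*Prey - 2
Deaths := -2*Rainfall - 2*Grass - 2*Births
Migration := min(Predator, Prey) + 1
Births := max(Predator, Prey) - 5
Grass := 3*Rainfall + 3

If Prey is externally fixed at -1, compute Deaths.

The intervention breaks the incoming arrows to Prey: Prey := -2*Grass + Rainfall no longer applies, and Prey = -1.
Grass = 3*Rainfall + 3  [with Rainfall=5]  = 18
Predator = -Rainfall + 3*Prey - 2  [with Rainfall=5, Prey=-1]  = -10
Births = max(Predator, Prey) - 5  [with Predator=-10, Prey=-1]  = -6
Deaths = -2*Rainfall - 2*Grass - 2*Births  [with Rainfall=5, Grass=18, Births=-6]  = -34

-34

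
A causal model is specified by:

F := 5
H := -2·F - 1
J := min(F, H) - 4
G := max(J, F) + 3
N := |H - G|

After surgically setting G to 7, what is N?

18

Intervening sets G = 7 and removes its equation (G := max(J, F) + 3).
H = -2·F - 1  [with F=5]  = -11
N = |H - G|  [with H=-11, G=7]  = 18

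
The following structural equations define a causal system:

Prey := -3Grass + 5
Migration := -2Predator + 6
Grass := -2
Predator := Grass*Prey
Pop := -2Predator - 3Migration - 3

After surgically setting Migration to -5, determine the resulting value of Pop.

Intervening sets Migration = -5 and removes its equation (Migration := -2Predator + 6).
Prey = -3Grass + 5  [with Grass=-2]  = 11
Predator = Grass*Prey  [with Grass=-2, Prey=11]  = -22
Pop = -2Predator - 3Migration - 3  [with Predator=-22, Migration=-5]  = 56

56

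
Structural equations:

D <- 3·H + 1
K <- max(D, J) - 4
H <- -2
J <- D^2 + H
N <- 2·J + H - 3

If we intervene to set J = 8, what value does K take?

4

The intervention breaks the incoming arrows to J: J <- D^2 + H no longer applies, and J = 8.
D = 3·H + 1  [with H=-2]  = -5
K = max(D, J) - 4  [with D=-5, J=8]  = 4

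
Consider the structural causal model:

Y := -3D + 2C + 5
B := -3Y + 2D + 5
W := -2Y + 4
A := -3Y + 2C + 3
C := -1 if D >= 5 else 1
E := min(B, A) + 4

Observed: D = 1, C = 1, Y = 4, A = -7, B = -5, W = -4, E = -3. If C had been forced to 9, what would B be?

do(C=9) replaces the equation C := -1 if D >= 5 else 1 with the constant C = 9.
Y = -3D + 2C + 5  [with D=1, C=9]  = 20
B = -3Y + 2D + 5  [with Y=20, D=1]  = -53

-53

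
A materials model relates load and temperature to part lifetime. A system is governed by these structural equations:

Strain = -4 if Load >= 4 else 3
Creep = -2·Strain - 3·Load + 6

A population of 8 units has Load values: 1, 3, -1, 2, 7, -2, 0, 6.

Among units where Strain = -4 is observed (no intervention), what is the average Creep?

E[Creep|Strain=-4] averages over only the 2 units with Strain=-4 (Load = 7, 6): Creep = -7, -4, mean -5.5.

-5.5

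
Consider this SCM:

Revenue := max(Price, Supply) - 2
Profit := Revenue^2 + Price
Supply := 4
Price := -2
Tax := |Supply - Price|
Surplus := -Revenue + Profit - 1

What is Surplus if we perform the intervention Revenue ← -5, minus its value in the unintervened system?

28

The intervention breaks the incoming arrows to Revenue: Revenue := max(Price, Supply) - 2 no longer applies, and Revenue = -5.
Profit = Revenue^2 + Price  [with Revenue=-5, Price=-2]  = 23
Surplus = -Revenue + Profit - 1  [with Revenue=-5, Profit=23]  = 27
Without intervention: Revenue = max(Price, Supply) - 2  [with Price=-2, Supply=4]  = 2; Profit = Revenue^2 + Price  [with Revenue=2, Price=-2]  = 2; Surplus = -Revenue + Profit - 1  [with Revenue=2, Profit=2]  = -1.
Change = 27 − (-1) = 28.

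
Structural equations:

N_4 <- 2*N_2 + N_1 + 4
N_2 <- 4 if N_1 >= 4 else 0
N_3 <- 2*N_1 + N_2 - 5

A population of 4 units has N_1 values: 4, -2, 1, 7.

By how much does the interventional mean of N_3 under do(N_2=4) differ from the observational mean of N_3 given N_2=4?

Every unit gets N_2=4 under the intervention. N_3 values become 7, -5, 1, 13; E[N_3|do(N_2=4)] = 4.
E[N_3|N_2=4] averages over only the 2 units with N_2=4 (N_1 = 4, 7): N_3 = 7, 13, mean 10.
Difference = 4 − 10 = -6.

-6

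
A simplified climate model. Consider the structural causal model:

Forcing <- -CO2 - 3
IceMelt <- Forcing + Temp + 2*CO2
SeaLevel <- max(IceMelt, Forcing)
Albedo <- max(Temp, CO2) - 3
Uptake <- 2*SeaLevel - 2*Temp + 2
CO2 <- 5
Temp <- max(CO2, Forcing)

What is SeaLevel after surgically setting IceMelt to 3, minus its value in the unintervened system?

Under do(IceMelt=3), the mechanism IceMelt <- Forcing + Temp + 2*CO2 is discarded; IceMelt is fixed at 3.
Forcing = -CO2 - 3  [with CO2=5]  = -8
SeaLevel = max(IceMelt, Forcing)  [with IceMelt=3, Forcing=-8]  = 3
Without intervention: Forcing = -CO2 - 3  [with CO2=5]  = -8; Temp = max(CO2, Forcing)  [with CO2=5, Forcing=-8]  = 5; IceMelt = Forcing + Temp + 2*CO2  [with Forcing=-8, Temp=5, CO2=5]  = 7; SeaLevel = max(IceMelt, Forcing)  [with IceMelt=7, Forcing=-8]  = 7.
Change = 3 − 7 = -4.

-4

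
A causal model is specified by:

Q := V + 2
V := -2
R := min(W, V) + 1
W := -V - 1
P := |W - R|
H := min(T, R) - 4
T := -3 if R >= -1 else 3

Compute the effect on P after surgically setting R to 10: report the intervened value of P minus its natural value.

The intervention breaks the incoming arrows to R: R := min(W, V) + 1 no longer applies, and R = 10.
W = -V - 1  [with V=-2]  = 1
P = |W - R|  [with W=1, R=10]  = 9
Without intervention: W = -V - 1  [with V=-2]  = 1; R = min(W, V) + 1  [with W=1, V=-2]  = -1; P = |W - R|  [with W=1, R=-1]  = 2.
Change = 9 − 2 = 7.

7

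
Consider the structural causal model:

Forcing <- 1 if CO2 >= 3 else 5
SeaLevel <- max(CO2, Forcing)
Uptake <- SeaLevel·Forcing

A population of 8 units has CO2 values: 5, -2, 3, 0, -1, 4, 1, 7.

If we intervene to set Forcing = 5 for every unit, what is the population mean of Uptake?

26.25

Under do(Forcing=5), Forcing's equation is replaced by Forcing=5 for every unit. Per-unit Uptake: 25, 25, 25, 25, 25, 25, 25, 35. Mean = 26.25.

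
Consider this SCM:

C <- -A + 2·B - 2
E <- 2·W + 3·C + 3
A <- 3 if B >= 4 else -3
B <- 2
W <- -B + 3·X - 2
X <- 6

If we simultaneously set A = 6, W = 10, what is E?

11

The joint intervention fixes A = 6, W = 10, removing each variable's own equation.
C = -A + 2·B - 2  [with A=6, B=2]  = -4
E = 2·W + 3·C + 3  [with W=10, C=-4]  = 11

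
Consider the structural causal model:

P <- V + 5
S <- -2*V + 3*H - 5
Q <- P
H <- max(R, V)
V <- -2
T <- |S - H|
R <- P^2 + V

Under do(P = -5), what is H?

23

Under do(P=-5), the mechanism P <- V + 5 is discarded; P is fixed at -5.
R = P^2 + V  [with P=-5, V=-2]  = 23
H = max(R, V)  [with R=23, V=-2]  = 23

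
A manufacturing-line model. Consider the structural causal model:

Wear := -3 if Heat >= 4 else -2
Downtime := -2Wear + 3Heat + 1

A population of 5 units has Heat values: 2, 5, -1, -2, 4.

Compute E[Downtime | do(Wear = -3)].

11.8

Under do(Wear=-3), Wear's equation is replaced by Wear=-3 for every unit. Per-unit Downtime: 13, 22, 4, 1, 19. Mean = 11.8.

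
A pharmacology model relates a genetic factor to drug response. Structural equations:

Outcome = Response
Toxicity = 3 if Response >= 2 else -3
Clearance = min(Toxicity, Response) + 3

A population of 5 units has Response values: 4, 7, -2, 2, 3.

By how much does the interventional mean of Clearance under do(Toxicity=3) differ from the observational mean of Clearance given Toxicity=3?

Every unit gets Toxicity=3 under the intervention. Clearance values become 6, 6, 1, 5, 6; E[Clearance|do(Toxicity=3)] = 4.8.
E[Clearance|Toxicity=3] averages over only the 4 units with Toxicity=3 (Response = 4, 7, 2, 3): Clearance = 6, 6, 5, 6, mean 5.75.
Difference = 4.8 − 5.75 = -0.95.

-0.95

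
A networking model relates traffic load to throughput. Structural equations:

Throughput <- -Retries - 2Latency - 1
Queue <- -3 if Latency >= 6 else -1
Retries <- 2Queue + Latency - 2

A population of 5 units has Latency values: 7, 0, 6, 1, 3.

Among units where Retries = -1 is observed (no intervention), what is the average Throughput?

Observing Retries=-1 restricts to units where Retries's equation naturally yields -1: Latency ∈ {7, 3}. In that subpopulation Throughput = -14, -6, mean -10.

-10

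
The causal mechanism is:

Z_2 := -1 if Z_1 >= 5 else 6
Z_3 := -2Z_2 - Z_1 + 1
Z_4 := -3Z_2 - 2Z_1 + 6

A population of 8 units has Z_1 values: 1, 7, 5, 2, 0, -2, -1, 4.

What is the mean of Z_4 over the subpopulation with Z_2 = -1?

-3

E[Z_4|Z_2=-1] averages over only the 2 units with Z_2=-1 (Z_1 = 7, 5): Z_4 = -5, -1, mean -3.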